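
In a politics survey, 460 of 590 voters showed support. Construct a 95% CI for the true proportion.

p̂ = 0.78. CI = p̂ ± z*√(p̂(1-p̂)/n) = (0.746, 0.813)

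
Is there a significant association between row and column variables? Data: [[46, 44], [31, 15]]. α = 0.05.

χ² = 3.285. df = 1, critical = 3.841. Fail to reject H₀. No evidence of dependence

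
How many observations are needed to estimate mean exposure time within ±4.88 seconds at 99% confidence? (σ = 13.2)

n = (z*σ/E)² = (2.576×13.2/4.88)² = 48.6 → n = 49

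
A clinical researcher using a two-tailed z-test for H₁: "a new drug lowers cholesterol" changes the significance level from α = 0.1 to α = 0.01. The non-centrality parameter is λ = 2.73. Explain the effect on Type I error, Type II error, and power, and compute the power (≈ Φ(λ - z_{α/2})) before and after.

Decreasing α from 0.1 to 0.01:
• Type I error rate decreases (α is the Type I rate by definition).
• Critical value moves from z_{α/2} = 1.645 to 2.576, so power = Φ(λ - z_{α/2}) goes from Φ(2.73 - 1.645) = 0.861 to Φ(2.73 - 2.576) = 0.561.
• Type II error rate β = 1 - power therefore increases (0.139 → 0.439).
Appropriate when false positives are costly — here, approving an ineffective drug — patients take a useless medication and may skip effective alternatives.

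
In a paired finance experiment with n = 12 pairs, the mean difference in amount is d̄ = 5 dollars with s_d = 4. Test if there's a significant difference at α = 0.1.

t = d̄/(s_d/√n) = 5/(4/√12) = 4.33. df = 11, critical t = ±1.796. Reject H₀.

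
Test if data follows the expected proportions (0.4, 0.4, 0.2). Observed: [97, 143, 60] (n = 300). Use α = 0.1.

Expected: [120.0, 120.0, 60.0]. χ² = 8.817. df = 2, critical = 4.605. Reject H₀.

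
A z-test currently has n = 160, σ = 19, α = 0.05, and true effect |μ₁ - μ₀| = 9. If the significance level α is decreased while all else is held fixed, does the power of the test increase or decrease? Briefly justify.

Power decreases: a smaller α raises the critical value, so less of the H₁ sampling distribution falls in the rejection region.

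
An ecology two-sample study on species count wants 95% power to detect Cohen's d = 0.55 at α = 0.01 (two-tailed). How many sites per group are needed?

z_{α/2} = 2.576, z_β = Φ⁻¹(0.95) = 1.645. For medium effect (d = 0.55): n per group = 2(z_{α/2} + z_β)²/d² = 2(2.576 + 1.645)²/0.55² = 117.8 → 118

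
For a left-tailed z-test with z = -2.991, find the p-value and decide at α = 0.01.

p = P(Z < -2.991) = Φ(-2.991) ≈ 0.0014. Since p < 0.01, reject H₀ (significant) at α = 0.01.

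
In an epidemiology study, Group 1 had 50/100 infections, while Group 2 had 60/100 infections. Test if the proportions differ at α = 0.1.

p̂₁ = 0.5, p̂₂ = 0.6, pooled p̂ = 0.55. z = -1.421. Critical: ±1.645. Fail to reject H₀.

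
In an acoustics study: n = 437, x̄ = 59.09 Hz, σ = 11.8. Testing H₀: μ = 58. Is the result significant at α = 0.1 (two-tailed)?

z = (59.09 - 58)/(11.8/√437) = 1.931. Since |z| > 1.645, significant at α = 0.1.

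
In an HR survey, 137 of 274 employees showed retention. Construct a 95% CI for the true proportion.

p̂ = 0.5. CI = p̂ ± z*√(p̂(1-p̂)/n) = (0.441, 0.559)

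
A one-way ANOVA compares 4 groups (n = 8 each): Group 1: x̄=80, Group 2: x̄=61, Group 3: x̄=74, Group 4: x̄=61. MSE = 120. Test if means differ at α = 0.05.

Grand mean = 69.0. SS_between = 2192.0, MS_between = 730.67. F = 6.089, F_crit ≈ 2.947. Reject H₀.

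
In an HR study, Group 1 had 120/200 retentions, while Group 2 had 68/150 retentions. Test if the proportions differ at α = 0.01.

p̂₁ = 0.6, p̂₂ = 0.453, pooled p̂ = 0.537. z = 2.723. Critical: ±2.576. Reject H₀.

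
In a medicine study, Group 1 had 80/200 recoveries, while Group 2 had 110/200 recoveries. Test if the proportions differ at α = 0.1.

p̂₁ = 0.4, p̂₂ = 0.55, pooled p̂ = 0.475. z = -3.004. Critical: ±1.645. Reject H₀.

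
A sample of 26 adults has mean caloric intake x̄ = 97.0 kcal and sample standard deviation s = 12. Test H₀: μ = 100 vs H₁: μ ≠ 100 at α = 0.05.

t = (x̄ - μ₀)/(s/√n) = (97.0 - 100)/(12/√26) = -1.275. df = 25, critical t = ±2.06. Fail to reject H₀.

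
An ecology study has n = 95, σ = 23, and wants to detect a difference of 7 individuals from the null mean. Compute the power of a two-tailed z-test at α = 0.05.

SE = σ/√n = 23/√95 = 2.36. Non-centrality λ = d/SE = 7/2.36 = 2.966. Power ≈ Φ(λ - z_{α/2}) = Φ(2.966 - 1.96) = Φ(1.006) = 0.843.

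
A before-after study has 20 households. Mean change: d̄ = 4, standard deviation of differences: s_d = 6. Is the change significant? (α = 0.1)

t = d̄/(s_d/√n) = 4/(6/√20) = 2.981. df = 19, critical t = ±1.729. Reject H₀.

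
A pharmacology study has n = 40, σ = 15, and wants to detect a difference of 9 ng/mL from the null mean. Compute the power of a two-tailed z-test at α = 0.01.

SE = σ/√n = 15/√40 = 2.372. Non-centrality λ = d/SE = 9/2.372 = 3.795. Power ≈ Φ(λ - z_{α/2}) = Φ(3.795 - 2.576) = Φ(1.219) = 0.889.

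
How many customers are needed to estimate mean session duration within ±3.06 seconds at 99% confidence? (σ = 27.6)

n = (z*σ/E)² = (2.576×27.6/3.06)² = 539.8 → n = 540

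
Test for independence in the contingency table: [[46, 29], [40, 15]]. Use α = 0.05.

χ² = 1.84. df = 1, critical = 3.841. Fail to reject H₀. No evidence of dependence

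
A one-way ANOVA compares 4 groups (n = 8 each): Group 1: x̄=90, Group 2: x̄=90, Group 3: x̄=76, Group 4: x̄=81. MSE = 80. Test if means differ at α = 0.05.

Grand mean = 84.25. SS_between = 1158.0, MS_between = 386.0. F = 4.825, F_crit ≈ 2.947. Reject H₀.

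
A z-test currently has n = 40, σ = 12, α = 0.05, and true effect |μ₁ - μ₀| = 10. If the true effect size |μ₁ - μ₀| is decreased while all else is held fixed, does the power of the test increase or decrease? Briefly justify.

Power decreases: a smaller true effect decreases the non-centrality λ = |μ₁ - μ₀|/(σ/√n).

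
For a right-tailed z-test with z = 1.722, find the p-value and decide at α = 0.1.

p = P(Z > 1.722) = 1 - Φ(1.722) ≈ 0.0425. Since p < 0.1, reject H₀ (significant) at α = 0.1.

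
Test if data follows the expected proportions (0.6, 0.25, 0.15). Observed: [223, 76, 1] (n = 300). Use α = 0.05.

Expected: [180.0, 75.0, 45.0]. χ² = 53.308. df = 2, critical = 5.991. Reject H₀.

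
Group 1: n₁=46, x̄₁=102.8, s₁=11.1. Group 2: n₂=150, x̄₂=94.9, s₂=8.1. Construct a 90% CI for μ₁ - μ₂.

Difference = 7.9. SE = √(11.1²/46 + 8.1²/150) = 1.765. CI = (5.0, 10.8)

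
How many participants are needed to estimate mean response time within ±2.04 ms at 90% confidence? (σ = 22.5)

n = (z*σ/E)² = (1.645×22.5/2.04)² = 329.2 → n = 330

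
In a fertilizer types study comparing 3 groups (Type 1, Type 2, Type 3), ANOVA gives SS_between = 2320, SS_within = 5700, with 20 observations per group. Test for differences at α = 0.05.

df_between = 2, df_within = 57. F = MS_between/MS_within = 1160.0/100.0 = 11.6. F_crit ≈ 3.159. Reject H₀. At least one mean differs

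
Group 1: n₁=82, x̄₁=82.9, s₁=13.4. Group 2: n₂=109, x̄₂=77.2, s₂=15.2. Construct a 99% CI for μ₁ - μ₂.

Difference = 5.7. SE = √(13.4²/82 + 15.2²/109) = 2.076. CI = (0.35, 11.05)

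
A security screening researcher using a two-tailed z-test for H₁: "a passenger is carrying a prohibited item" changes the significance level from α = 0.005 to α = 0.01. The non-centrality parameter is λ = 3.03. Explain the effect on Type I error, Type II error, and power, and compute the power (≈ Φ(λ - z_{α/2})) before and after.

Increasing α from 0.005 to 0.01:
• Type I error rate increases (α is the Type I rate by definition).
• Critical value moves from z_{α/2} = 2.807 to 2.576, so power = Φ(λ - z_{α/2}) goes from Φ(3.03 - 2.807) = 0.588 to Φ(3.03 - 2.576) = 0.675.
• Type II error rate β = 1 - power therefore decreases (0.412 → 0.325).
Appropriate when false negatives are costly — here, letting a prohibited item through — security breach.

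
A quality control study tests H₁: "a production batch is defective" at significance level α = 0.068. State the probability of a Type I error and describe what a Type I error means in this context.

P(Type I error) = α = 0.068. A Type I error is rejecting H₀ when H₀ is actually true (false positive) — here, concluding that a production batch is defective when in fact this is not the case. Consequence: scrapping a good batch — wasted material and cost for no reason.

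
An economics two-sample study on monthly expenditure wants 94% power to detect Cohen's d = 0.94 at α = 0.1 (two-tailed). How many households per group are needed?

z_{α/2} = 1.645, z_β = Φ⁻¹(0.94) = 1.555. For large effect (d = 0.94): n per group = 2(z_{α/2} + z_β)²/d² = 2(1.645 + 1.555)²/0.94² = 23.2 → 24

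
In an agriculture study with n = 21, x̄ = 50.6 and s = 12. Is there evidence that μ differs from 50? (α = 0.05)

t = (x̄ - μ₀)/(s/√n) = (50.6 - 50)/(12/√21) = 0.229. df = 20, critical t = ±2.086. Fail to reject H₀.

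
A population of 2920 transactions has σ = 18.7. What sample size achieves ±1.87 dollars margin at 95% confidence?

Without FPC: n₀ = (1.96×18.7/1.87)² = 384.16. With FPC: n = n₀N/(n₀+N-1) = 339.6 → n = 340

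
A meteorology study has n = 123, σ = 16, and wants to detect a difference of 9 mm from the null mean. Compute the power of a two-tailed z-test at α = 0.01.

SE = σ/√n = 16/√123 = 1.443. Non-centrality λ = d/SE = 9/1.443 = 6.238. Power ≈ Φ(λ - z_{α/2}) = Φ(6.238 - 2.576) = Φ(3.662) = 1.0.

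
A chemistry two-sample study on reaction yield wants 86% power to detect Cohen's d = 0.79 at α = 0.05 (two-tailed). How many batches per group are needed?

z_{α/2} = 1.96, z_β = Φ⁻¹(0.86) = 1.08. For medium effect (d = 0.79): n per group = 2(z_{α/2} + z_β)²/d² = 2(1.96 + 1.08)²/0.79² = 29.6 → 30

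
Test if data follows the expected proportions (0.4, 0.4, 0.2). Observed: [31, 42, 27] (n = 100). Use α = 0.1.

Expected: [40.0, 40.0, 20.0]. χ² = 4.575. df = 2, critical = 4.605. Fail to reject H₀.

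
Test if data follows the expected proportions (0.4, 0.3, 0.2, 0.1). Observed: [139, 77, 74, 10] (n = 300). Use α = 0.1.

Expected: [120.0, 90.0, 60.0, 30.0]. χ² = 21.486. df = 3, critical = 6.251. Reject H₀.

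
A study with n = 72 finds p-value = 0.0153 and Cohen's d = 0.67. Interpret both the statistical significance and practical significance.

Statistically significant (p = 0.0153 < 0.05). Cohen's d = 0.67 indicates a medium effect size. Both statistical and practical significance should be considered.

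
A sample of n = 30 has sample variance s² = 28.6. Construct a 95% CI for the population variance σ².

df = 29. χ²_{0.025} = 45.722, χ²_{0.975} = 16.047. CI for σ² = ((n-1)s²/χ²_{α/2}, (n-1)s²/χ²_{1-α/2}) = (29·28.6/45.722, 29·28.6/16.047) = (18.14, 51.69)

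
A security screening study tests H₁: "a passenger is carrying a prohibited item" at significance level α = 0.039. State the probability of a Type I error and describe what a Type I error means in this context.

P(Type I error) = α = 0.039. A Type I error is rejecting H₀ when H₀ is actually true (false positive) — here, concluding that a passenger is carrying a prohibited item when in fact this is not the case. Consequence: detaining an innocent passenger — delay and inconvenience.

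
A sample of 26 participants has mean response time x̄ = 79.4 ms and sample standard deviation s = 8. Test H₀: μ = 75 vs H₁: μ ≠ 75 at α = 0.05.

t = (x̄ - μ₀)/(s/√n) = (79.4 - 75)/(8/√26) = 2.804. df = 25, critical t = ±2.06. Reject H₀.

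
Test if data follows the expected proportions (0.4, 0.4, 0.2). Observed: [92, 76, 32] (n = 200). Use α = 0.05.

Expected: [80.0, 80.0, 40.0]. χ² = 3.6. df = 2, critical = 5.991. Fail to reject H₀.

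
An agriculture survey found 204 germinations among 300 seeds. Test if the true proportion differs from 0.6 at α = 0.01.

p̂ = 0.68, p₀ = 0.6. z = (p̂ - p₀)/√(p₀(1-p₀)/n) = 2.828. Critical: ±2.576. Reject H₀.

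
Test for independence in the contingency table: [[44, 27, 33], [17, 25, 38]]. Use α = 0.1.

χ² = 9.41. df = 2, critical = 4.605. Reject H₀. Variables are dependent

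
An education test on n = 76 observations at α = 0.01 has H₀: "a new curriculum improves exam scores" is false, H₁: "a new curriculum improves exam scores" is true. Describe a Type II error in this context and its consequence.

Type II error: failing to reject H₀ when it is false — concluding that a new curriculum improves exam scores is not supported when in fact it is. Consequence: keeping the old curriculum when the new one would have helped students.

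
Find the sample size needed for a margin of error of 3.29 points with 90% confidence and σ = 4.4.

n = (z*σ/E)² = (1.645×4.4/3.29)² = 4.8 → n = 5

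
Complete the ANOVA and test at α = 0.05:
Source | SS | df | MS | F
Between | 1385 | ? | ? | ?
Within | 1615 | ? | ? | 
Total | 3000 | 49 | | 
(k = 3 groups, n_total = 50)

df_between = 2, df_within = 47. MS_between = 692.5, MS_within = 34.36. F = 20.153, F_crit ≈ 3.195. Reject H₀.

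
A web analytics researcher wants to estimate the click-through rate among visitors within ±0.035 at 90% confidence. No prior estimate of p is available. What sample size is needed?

Conservative approach: use p = 0.5 (maximizes p(1-p) = 0.25). n = z²(0.25)/E² = 1.645²×0.25/0.035² = 552.2 → n = 553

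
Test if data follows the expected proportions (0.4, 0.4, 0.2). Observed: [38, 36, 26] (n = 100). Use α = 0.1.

Expected: [40.0, 40.0, 20.0]. χ² = 2.3. df = 2, critical = 4.605. Fail to reject H₀.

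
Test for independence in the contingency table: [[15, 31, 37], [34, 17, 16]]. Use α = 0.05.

χ² = 18.273. df = 2, critical = 5.991. Reject H₀. Variables are dependent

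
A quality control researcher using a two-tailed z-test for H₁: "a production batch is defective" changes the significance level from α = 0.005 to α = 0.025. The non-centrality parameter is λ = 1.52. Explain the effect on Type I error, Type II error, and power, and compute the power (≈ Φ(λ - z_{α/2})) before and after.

Increasing α from 0.005 to 0.025:
• Type I error rate increases (α is the Type I rate by definition).
• Critical value moves from z_{α/2} = 2.807 to 2.241, so power = Φ(λ - z_{α/2}) goes from Φ(1.52 - 2.807) = 0.099 to Φ(1.52 - 2.241) = 0.235.
• Type II error rate β = 1 - power therefore decreases (0.901 → 0.765).
Appropriate when false negatives are costly — here, shipping a defective batch — faulty products reach customers.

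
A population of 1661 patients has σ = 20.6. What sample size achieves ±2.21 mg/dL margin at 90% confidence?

Without FPC: n₀ = (1.645×20.6/2.21)² = 235.116. With FPC: n = n₀N/(n₀+N-1) = 206.1 → n = 207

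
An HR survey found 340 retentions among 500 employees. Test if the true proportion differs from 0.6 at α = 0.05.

p̂ = 0.68, p₀ = 0.6. z = (p̂ - p₀)/√(p₀(1-p₀)/n) = 3.651. Critical: ±1.96. Reject H₀.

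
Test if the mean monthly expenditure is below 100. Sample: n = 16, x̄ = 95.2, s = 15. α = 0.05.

t = (95.2 - 100)/(15/√16) = -1.28, df = 15. Critical t = -1.753. Fail to reject H₀.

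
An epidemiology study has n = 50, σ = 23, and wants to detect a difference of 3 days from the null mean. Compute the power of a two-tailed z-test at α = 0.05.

SE = σ/√n = 23/√50 = 3.253. Non-centrality λ = d/SE = 3/3.253 = 0.922. Power ≈ Φ(λ - z_{α/2}) = Φ(0.922 - 1.96) = Φ(-1.038) = 0.15.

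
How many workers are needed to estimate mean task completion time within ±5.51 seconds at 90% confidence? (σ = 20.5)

n = (z*σ/E)² = (1.645×20.5/5.51)² = 37.5 → n = 38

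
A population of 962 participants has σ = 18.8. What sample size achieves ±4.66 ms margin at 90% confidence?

Without FPC: n₀ = (1.645×18.8/4.66)² = 44.043. With FPC: n = n₀N/(n₀+N-1) = 42.2 → n = 43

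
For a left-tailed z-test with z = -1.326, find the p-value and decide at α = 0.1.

p = P(Z < -1.326) = Φ(-1.326) ≈ 0.0924. Since p < 0.1, reject H₀ (significant) at α = 0.1.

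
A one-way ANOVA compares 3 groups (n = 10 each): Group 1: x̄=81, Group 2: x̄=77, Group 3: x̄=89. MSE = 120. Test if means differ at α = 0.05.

Grand mean = 82.33. SS_between = 746.67, MS_between = 373.33. F = 3.111, F_crit ≈ 3.354. Fail to reject H₀.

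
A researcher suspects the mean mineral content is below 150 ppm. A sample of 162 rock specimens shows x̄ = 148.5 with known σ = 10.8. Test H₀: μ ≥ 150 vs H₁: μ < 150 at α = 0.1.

z = -1.768. Critical value: -1.28. Reject H₀.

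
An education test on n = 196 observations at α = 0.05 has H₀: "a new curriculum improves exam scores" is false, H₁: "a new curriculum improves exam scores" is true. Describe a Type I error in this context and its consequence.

Type I error: rejecting H₀ when it is true — concluding that a new curriculum improves exam scores when in fact it is not. Consequence: adopting a curriculum that gives no real benefit — disruption for nothing.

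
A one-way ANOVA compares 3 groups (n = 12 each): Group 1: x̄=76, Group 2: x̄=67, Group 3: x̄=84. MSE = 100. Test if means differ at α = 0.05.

Grand mean = 75.67. SS_between = 1736.0, MS_between = 868.0. F = 8.68, F_crit ≈ 3.285. Reject H₀.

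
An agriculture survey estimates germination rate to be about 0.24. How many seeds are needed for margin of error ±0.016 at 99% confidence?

n = z²p(1-p)/E² = 2.576²×0.24×0.76/0.016² = 4728.0 → n = 4728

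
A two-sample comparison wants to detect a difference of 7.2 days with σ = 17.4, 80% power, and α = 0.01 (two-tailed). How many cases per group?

n per group = 2(z_α/2 + z_β)²σ²/d² = 2×(2.576 + 0.84)²×17.4²/7.2² = 136.3 → n = 137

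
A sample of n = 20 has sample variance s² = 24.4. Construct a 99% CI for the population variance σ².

df = 19. χ²_{0.005} = 38.582, χ²_{0.995} = 6.844. CI for σ² = ((n-1)s²/χ²_{α/2}, (n-1)s²/χ²_{1-α/2}) = (19·24.4/38.582, 19·24.4/6.844) = (12.02, 67.74)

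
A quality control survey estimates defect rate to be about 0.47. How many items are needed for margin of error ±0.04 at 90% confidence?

n = z²p(1-p)/E² = 1.645²×0.47×0.53/0.04² = 421.3 → n = 422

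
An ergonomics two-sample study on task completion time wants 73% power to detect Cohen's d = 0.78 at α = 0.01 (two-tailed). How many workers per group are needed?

z_{α/2} = 2.576, z_β = Φ⁻¹(0.73) = 0.613. For medium effect (d = 0.78): n per group = 2(z_{α/2} + z_β)²/d² = 2(2.576 + 0.613)²/0.78² = 33.4 → 34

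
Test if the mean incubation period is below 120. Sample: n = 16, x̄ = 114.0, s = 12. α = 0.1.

t = (114.0 - 120)/(12/√16) = -2.0, df = 15. Critical t = -1.341. Reject H₀.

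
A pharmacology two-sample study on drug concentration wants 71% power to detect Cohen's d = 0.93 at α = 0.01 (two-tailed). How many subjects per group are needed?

z_{α/2} = 2.576, z_β = Φ⁻¹(0.71) = 0.553. For large effect (d = 0.93): n per group = 2(z_{α/2} + z_β)²/d² = 2(2.576 + 0.553)²/0.93² = 22.6 → 23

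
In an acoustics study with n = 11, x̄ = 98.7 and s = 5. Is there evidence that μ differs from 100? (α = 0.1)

t = (x̄ - μ₀)/(s/√n) = (98.7 - 100)/(5/√11) = -0.862. df = 10, critical t = ±1.812. Fail to reject H₀.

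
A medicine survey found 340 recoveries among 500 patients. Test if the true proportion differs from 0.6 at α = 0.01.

p̂ = 0.68, p₀ = 0.6. z = (p̂ - p₀)/√(p₀(1-p₀)/n) = 3.651. Critical: ±2.576. Reject H₀.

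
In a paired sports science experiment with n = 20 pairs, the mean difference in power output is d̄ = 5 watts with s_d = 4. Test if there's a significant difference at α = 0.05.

t = d̄/(s_d/√n) = 5/(4/√20) = 5.59. df = 19, critical t = ±2.093. Reject H₀.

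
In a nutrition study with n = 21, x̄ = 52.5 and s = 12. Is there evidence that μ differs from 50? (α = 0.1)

t = (x̄ - μ₀)/(s/√n) = (52.5 - 50)/(12/√21) = 0.955. df = 20, critical t = ±1.725. Fail to reject H₀.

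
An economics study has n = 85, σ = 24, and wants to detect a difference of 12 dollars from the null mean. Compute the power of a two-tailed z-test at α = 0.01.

SE = σ/√n = 24/√85 = 2.603. Non-centrality λ = d/SE = 12/2.603 = 4.61. Power ≈ Φ(λ - z_{α/2}) = Φ(4.61 - 2.576) = Φ(2.034) = 0.979.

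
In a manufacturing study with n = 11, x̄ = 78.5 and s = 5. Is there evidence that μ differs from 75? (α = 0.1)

t = (x̄ - μ₀)/(s/√n) = (78.5 - 75)/(5/√11) = 2.322. df = 10, critical t = ±1.812. Reject H₀.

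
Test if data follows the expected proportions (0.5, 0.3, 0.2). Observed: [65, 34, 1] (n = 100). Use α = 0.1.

Expected: [50.0, 30.0, 20.0]. χ² = 23.083. df = 2, critical = 4.605. Reject H₀.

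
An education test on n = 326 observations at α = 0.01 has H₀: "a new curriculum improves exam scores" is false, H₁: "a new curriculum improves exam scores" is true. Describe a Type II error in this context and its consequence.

Type II error: failing to reject H₀ when it is false — concluding that a new curriculum improves exam scores is not supported when in fact it is. Consequence: keeping the old curriculum when the new one would have helped students.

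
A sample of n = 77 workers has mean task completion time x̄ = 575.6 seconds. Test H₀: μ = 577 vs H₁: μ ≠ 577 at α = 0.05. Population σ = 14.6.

z = (x̄ - μ₀)/(σ/√n) = (575.6 - 577)/(14.6/√77) = -0.841. Critical value: ±1.96. Since |-0.841| ≤ 1.96, Fail to reject H₀.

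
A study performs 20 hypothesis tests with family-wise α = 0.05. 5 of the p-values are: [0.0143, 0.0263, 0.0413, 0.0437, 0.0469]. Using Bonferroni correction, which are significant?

Bonferroni α = 0.05/20 = 0.0025. None of the given p-values are significant.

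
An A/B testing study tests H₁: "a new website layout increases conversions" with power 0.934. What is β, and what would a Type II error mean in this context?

β = 1 - power = 1 - 0.934 = 0.066. A Type II error is failing to reject H₀ when H₀ is false (false negative) — here, failing to conclude that a new website layout increases conversions when in fact it is true. Consequence: discarding a layout that would have improved conversions — lost revenue.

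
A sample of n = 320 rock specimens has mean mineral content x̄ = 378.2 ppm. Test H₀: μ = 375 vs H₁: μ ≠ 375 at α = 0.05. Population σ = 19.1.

z = (x̄ - μ₀)/(σ/√n) = (378.2 - 375)/(19.1/√320) = 2.997. Critical value: ±1.96. Since |2.997| > 1.96, Reject H₀.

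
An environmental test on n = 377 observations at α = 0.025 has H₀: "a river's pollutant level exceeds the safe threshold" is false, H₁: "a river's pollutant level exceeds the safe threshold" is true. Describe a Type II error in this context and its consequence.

Type II error: failing to reject H₀ when it is false — concluding that a river's pollutant level exceeds the safe threshold is not supported when in fact it is. Consequence: allowing unsafe pollution to continue.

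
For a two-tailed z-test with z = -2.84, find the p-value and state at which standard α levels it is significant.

p = 2·P(Z > |-2.84|) = 2·(1 - Φ(2.84)) ≈ 0.0045. Significant at α = 0.1; Significant at α = 0.05; Significant at α = 0.01.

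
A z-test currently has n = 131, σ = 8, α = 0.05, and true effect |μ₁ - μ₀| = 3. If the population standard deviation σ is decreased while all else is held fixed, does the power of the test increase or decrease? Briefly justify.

Power increases: a smaller σ shrinks the standard error σ/√n, moving the sampling distribution under H₁ further from the critical value.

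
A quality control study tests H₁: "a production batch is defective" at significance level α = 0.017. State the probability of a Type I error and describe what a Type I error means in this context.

P(Type I error) = α = 0.017. A Type I error is rejecting H₀ when H₀ is actually true (false positive) — here, concluding that a production batch is defective when in fact this is not the case. Consequence: scrapping a good batch — wasted material and cost for no reason.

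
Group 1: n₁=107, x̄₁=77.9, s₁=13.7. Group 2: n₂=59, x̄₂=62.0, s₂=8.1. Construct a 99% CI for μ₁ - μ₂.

Difference = 15.9. SE = √(13.7²/107 + 8.1²/59) = 1.693. CI = (11.54, 20.26)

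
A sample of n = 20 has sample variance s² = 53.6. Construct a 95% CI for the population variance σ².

df = 19. χ²_{0.025} = 32.852, χ²_{0.975} = 8.907. CI for σ² = ((n-1)s²/χ²_{α/2}, (n-1)s²/χ²_{1-α/2}) = (19·53.6/32.852, 19·53.6/8.907) = (31.0, 114.34)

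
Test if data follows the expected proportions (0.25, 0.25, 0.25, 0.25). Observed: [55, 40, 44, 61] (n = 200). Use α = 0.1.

Expected: [50.0, 50.0, 50.0, 50.0]. χ² = 5.64. df = 3, critical = 6.251. Fail to reject H₀.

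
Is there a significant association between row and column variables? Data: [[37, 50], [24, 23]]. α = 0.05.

χ² = 0.896. df = 1, critical = 3.841. Fail to reject H₀. No evidence of dependence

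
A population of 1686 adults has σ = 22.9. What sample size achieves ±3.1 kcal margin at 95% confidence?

Without FPC: n₀ = (1.96×22.9/3.1)² = 209.633. With FPC: n = n₀N/(n₀+N-1) = 186.5 → n = 187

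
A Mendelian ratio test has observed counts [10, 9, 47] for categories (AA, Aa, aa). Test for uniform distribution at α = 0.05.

Expected = 22 each. χ² = Σ(O-E)²/E = 42.636. df = 2, critical value = 5.991. Reject H₀.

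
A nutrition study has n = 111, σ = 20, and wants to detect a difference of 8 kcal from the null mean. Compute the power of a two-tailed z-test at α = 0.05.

SE = σ/√n = 20/√111 = 1.898. Non-centrality λ = d/SE = 8/1.898 = 4.214. Power ≈ Φ(λ - z_{α/2}) = Φ(4.214 - 1.96) = Φ(2.254) = 0.988.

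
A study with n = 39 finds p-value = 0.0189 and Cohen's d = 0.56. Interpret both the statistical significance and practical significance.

Statistically significant (p = 0.0189 < 0.05). Cohen's d = 0.56 indicates a medium effect size. Both statistical and practical significance should be considered.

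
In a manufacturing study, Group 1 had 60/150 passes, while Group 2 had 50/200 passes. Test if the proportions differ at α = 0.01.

p̂₁ = 0.4, p̂₂ = 0.25, pooled p̂ = 0.314. z = 2.991. Critical: ±2.576. Reject H₀.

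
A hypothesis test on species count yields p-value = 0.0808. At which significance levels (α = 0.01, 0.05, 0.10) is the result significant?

p = 0.0808. Significant at: α = 0.1.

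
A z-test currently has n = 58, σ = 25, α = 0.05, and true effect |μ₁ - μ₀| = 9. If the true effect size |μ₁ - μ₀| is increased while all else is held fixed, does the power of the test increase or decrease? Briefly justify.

Power increases: a larger true effect increases the non-centrality λ = |μ₁ - μ₀|/(σ/√n).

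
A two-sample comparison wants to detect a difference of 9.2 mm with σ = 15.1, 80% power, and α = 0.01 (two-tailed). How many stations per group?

n per group = 2(z_α/2 + z_β)²σ²/d² = 2×(2.576 + 0.84)²×15.1²/9.2² = 62.9 → n = 63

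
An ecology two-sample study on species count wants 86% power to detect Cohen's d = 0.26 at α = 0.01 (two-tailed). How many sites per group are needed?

z_{α/2} = 2.576, z_β = Φ⁻¹(0.86) = 1.08. For small effect (d = 0.26): n per group = 2(z_{α/2} + z_β)²/d² = 2(2.576 + 1.08)²/0.26² = 395.5 → 396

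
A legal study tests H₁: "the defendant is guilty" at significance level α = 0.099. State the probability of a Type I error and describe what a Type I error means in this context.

P(Type I error) = α = 0.099. A Type I error is rejecting H₀ when H₀ is actually true (false positive) — here, concluding that the defendant is guilty when in fact this is not the case. Consequence: convicting an innocent person.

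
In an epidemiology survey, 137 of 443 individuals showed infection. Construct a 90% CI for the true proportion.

p̂ = 0.309. CI = p̂ ± z*√(p̂(1-p̂)/n) = (0.273, 0.345)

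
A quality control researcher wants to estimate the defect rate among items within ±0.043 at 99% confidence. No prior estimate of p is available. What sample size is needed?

Conservative approach: use p = 0.5 (maximizes p(1-p) = 0.25). n = z²(0.25)/E² = 2.576²×0.25/0.043² = 897.2 → n = 898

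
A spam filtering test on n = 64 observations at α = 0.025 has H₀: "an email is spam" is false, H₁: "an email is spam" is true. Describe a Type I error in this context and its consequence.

Type I error: rejecting H₀ when it is true — concluding that an email is spam when in fact it is not. Consequence: a legitimate email is sent to the spam folder and the user misses it.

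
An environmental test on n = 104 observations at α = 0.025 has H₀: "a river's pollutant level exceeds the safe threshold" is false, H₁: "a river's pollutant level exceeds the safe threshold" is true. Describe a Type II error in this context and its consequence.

Type II error: failing to reject H₀ when it is false — concluding that a river's pollutant level exceeds the safe threshold is not supported when in fact it is. Consequence: allowing unsafe pollution to continue.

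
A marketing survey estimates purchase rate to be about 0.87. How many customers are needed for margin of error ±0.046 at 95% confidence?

n = z²p(1-p)/E² = 1.96²×0.87×0.13/0.046² = 205.3 → n = 206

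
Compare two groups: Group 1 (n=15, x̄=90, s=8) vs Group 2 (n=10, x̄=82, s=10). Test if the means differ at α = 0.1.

Pooled sp = 8.84. t = 2.218, df = 23. Critical t = ±1.714. Reject H₀.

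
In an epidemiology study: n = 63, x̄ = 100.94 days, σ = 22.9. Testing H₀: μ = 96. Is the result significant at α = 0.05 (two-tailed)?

z = (100.94 - 96)/(22.9/√63) = 1.712. Since |z| ≤ 1.96, not significant at α = 0.05.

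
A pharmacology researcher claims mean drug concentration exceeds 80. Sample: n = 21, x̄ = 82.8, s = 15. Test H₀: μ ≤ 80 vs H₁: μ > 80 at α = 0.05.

t = (82.8 - 80)/(15/√21) = 0.855, df = 20. Critical t = 1.725. Fail to reject H₀.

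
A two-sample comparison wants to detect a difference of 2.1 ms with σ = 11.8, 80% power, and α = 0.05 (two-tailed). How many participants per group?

n per group = 2(z_α/2 + z_β)²σ²/d² = 2×(1.96 + 0.84)²×11.8²/2.1² = 495.1 → n = 496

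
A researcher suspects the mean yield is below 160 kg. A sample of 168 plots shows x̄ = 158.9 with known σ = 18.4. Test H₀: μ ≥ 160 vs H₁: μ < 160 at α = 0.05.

z = -0.775. Critical value: -1.645. Fail to reject H₀.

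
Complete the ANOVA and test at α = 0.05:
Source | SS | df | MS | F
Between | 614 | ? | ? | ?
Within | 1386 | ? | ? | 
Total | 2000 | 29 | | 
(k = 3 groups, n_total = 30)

df_between = 2, df_within = 27. MS_between = 307.0, MS_within = 51.33. F = 5.981, F_crit ≈ 3.354. Reject H₀.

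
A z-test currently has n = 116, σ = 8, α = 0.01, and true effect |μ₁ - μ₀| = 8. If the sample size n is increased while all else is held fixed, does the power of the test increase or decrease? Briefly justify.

Power increases: a larger n shrinks the standard error σ/√n, moving the sampling distribution under H₁ further from the critical value.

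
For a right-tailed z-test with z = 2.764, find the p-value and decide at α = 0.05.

p = P(Z > 2.764) = 1 - Φ(2.764) ≈ 0.0029. Since p < 0.05, reject H₀ (significant) at α = 0.05.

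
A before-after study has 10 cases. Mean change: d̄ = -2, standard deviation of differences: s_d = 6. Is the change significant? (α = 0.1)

t = d̄/(s_d/√n) = -2/(6/√10) = -1.054. df = 9, critical t = ±1.833. Fail to reject H₀.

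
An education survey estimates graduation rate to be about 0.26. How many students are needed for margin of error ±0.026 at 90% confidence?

n = z²p(1-p)/E² = 1.645²×0.26×0.74/0.026² = 770.2 → n = 771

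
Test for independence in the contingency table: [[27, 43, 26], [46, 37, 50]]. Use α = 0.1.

χ² = 7.184. df = 2, critical = 4.605. Reject H₀. Variables are dependent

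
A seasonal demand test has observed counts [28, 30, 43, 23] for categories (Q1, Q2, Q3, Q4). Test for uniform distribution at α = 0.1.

Expected = 31 each. χ² = Σ(O-E)²/E = 7.032. df = 3, critical value = 6.251. Reject H₀.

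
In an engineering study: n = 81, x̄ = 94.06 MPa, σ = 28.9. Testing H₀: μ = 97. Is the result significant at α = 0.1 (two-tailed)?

z = (94.06 - 97)/(28.9/√81) = -0.916. Since |z| ≤ 1.645, not significant at α = 0.1.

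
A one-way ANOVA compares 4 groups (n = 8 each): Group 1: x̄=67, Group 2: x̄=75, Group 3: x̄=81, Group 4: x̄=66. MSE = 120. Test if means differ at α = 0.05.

Grand mean = 72.25. SS_between = 1206.0, MS_between = 402.0. F = 3.35, F_crit ≈ 2.947. Reject H₀.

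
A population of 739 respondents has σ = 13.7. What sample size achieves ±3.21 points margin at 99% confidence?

Without FPC: n₀ = (2.576×13.7/3.21)² = 120.871. With FPC: n = n₀N/(n₀+N-1) = 104.001 → n = 105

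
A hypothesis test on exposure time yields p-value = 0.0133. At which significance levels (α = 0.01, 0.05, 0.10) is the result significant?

p = 0.0133. Significant at: α = 0.05, 0.1.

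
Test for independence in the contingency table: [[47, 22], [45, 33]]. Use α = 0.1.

χ² = 1.699. df = 1, critical = 2.706. Fail to reject H₀. No evidence of dependence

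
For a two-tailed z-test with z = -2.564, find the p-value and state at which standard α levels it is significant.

p = 2·P(Z > |-2.564|) = 2·(1 - Φ(2.564)) ≈ 0.0103. Significant at α = 0.1; Significant at α = 0.05.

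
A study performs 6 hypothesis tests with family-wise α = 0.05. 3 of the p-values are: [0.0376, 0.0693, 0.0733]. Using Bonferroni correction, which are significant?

Bonferroni α = 0.05/6 = 0.00833. None of the given p-values are significant.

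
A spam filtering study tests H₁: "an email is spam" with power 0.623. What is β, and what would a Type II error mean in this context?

β = 1 - power = 1 - 0.623 = 0.377. A Type II error is failing to reject H₀ when H₀ is false (false negative) — here, failing to conclude that an email is spam when in fact it is true. Consequence: a spam email lands in the inbox.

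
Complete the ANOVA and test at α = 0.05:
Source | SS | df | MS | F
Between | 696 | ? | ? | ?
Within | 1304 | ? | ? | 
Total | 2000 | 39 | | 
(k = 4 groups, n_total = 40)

df_between = 3, df_within = 36. MS_between = 232.0, MS_within = 36.22. F = 6.405, F_crit ≈ 2.866. Reject H₀.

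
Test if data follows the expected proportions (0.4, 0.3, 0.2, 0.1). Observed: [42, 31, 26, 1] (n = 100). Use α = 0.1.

Expected: [40.0, 30.0, 20.0, 10.0]. χ² = 10.033. df = 3, critical = 6.251. Reject H₀.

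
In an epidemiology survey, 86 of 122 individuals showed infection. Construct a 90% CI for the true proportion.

p̂ = 0.705. CI = p̂ ± z*√(p̂(1-p̂)/n) = (0.637, 0.773)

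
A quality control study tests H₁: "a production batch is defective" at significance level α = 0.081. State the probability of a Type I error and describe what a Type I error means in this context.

P(Type I error) = α = 0.081. A Type I error is rejecting H₀ when H₀ is actually true (false positive) — here, concluding that a production batch is defective when in fact this is not the case. Consequence: scrapping a good batch — wasted material and cost for no reason.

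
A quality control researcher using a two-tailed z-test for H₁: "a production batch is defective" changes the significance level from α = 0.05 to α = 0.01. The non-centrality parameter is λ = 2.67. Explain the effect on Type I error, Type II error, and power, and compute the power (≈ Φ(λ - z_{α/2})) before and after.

Decreasing α from 0.05 to 0.01:
• Type I error rate decreases (α is the Type I rate by definition).
• Critical value moves from z_{α/2} = 1.96 to 2.576, so power = Φ(λ - z_{α/2}) goes from Φ(2.67 - 1.96) = 0.761 to Φ(2.67 - 2.576) = 0.537.
• Type II error rate β = 1 - power therefore increases (0.239 → 0.463).
Appropriate when false positives are costly — here, scrapping a good batch — wasted material and cost for no reason.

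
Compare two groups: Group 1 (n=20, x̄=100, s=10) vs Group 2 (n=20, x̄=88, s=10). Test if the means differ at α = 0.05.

Pooled sp = 10.0. t = 3.795, df = 38. Critical t = ±2.024. Reject H₀.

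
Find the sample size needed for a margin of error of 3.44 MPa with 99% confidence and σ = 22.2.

n = (z*σ/E)² = (2.576×22.2/3.44)² = 276.4 → n = 277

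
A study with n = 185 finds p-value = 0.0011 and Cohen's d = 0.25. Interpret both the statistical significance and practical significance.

Statistically significant (p = 0.0011 < 0.05). Cohen's d = 0.25 indicates a small effect size. Both statistical and practical significance should be considered.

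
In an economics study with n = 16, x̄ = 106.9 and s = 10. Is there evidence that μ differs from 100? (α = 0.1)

t = (x̄ - μ₀)/(s/√n) = (106.9 - 100)/(10/√16) = 2.76. df = 15, critical t = ±1.753. Reject H₀.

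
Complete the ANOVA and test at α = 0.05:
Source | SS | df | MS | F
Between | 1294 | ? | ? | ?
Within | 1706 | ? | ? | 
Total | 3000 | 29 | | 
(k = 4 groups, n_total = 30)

df_between = 3, df_within = 26. MS_between = 431.33, MS_within = 65.62. F = 6.574, F_crit ≈ 2.975. Reject H₀.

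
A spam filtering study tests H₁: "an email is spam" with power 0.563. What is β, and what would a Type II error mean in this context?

β = 1 - power = 1 - 0.563 = 0.437. A Type II error is failing to reject H₀ when H₀ is false (false negative) — here, failing to conclude that an email is spam when in fact it is true. Consequence: a spam email lands in the inbox.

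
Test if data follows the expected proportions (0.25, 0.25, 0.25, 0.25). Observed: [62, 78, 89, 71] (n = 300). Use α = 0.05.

Expected: [75.0, 75.0, 75.0, 75.0]. χ² = 5.2. df = 3, critical = 7.815. Fail to reject H₀.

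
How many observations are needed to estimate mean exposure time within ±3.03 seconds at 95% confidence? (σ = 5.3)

n = (z*σ/E)² = (1.96×5.3/3.03)² = 11.8 → n = 12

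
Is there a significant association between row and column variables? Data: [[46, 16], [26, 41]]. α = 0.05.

χ² = 16.351. df = 1, critical = 3.841. Reject H₀. Variables are dependent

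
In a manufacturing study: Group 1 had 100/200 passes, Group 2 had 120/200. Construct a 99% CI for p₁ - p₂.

p̂₁ = 0.5, p̂₂ = 0.6. Difference = -0.1. CI = (-0.228, 0.028)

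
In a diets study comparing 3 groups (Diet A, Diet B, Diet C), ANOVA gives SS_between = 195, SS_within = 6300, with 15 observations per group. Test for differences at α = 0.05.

df_between = 2, df_within = 42. F = MS_between/MS_within = 97.5/150.0 = 0.65. F_crit ≈ 3.22. Fail to reject H₀.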